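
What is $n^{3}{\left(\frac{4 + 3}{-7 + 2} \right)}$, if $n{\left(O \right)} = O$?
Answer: $- \frac{343}{125} \approx -2.744$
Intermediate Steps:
$n^{3}{\left(\frac{4 + 3}{-7 + 2} \right)} = \left(\frac{4 + 3}{-7 + 2}\right)^{3} = \left(\frac{7}{-5}\right)^{3} = \left(7 \left(- \frac{1}{5}\right)\right)^{3} = \left(- \frac{7}{5}\right)^{3} = - \frac{343}{125}$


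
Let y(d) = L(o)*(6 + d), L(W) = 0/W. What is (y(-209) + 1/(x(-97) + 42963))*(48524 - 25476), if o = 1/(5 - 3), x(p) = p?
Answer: 11524/21433 ≈ 0.53768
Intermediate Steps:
o = ½ (o = 1/2 = ½ ≈ 0.50000)
L(W) = 0
y(d) = 0 (y(d) = 0*(6 + d) = 0)
(y(-209) + 1/(x(-97) + 42963))*(48524 - 25476) = (0 + 1/(-97 + 42963))*(48524 - 25476) = (0 + 1/42866)*23048 = (1/42866)*23048 = 11524/21433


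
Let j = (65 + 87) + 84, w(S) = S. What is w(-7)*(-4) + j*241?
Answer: 56904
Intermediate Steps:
j = 236 (j = 152 + 84 = 236)
w(-7)*(-4) + j*241 = -7*(-4) + 236*241 = 28 + 56876 = 56904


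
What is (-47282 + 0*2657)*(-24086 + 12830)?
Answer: 532206192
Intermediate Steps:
(-47282 + 0*2657)*(-24086 + 12830) = (-47282 + 0)*(-11256) = -47282*(-11256) = 532206192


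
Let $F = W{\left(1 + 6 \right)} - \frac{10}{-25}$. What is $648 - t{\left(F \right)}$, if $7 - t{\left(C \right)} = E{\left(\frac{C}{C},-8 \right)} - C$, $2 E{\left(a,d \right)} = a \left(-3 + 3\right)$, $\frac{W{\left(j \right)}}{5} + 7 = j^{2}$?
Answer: $\frac{2153}{5} \approx 430.6$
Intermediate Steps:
$W{\left(j \right)} = -35 + 5 j^{2}$
$F = \frac{1052}{5}$ ($F = \left(-35 + 5 \left(1 + 6\right)^{2}\right) - \frac{10}{-25} = \left(-35 + 5 \cdot 7^{2}\right) - 10 \left(- \frac{1}{25}\right) = \left(-35 + 5 \cdot 49\right) - - \frac{2}{5} = \left(-35 + 245\right) + \frac{2}{5} = 210 + \frac{2}{5} = \frac{1052}{5} \approx 210.4$)
$E{\left(a,d \right)} = 0$ ($E{\left(a,d \right)} = \frac{a \left(-3 + 3\right)}{2} = \frac{a 0}{2} = \frac{1}{2} \cdot 0 = 0$)
$t{\left(C \right)} = 7 + C$ ($t{\left(C \right)} = 7 - \left(0 - C\right) = 7 - - C = 7 + C$)
$648 - t{\left(F \right)} = 648 - \left(7 + \frac{1052}{5}\right) = 648 - \frac{1087}{5} = \frac{2153}{5}$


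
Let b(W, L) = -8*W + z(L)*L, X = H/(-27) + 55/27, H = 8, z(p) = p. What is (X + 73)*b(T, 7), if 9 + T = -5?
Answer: 324898/27 ≈ 12033.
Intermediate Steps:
X = 47/27 (X = 8/(-27) + 55/27 = 8*(-1/27) + 55*(1/27) = -8/27 + 55/27 = 47/27 ≈ 1.7407)
T = -14 (T = -9 - 5 = -14)
b(W, L) = L**2 - 8*W (b(W, L) = -8*W + L*L = -8*W + L**2 = L**2 - 8*W)
(X + 73)*b(T, 7) = (47/27 + 73)*(7**2 - 8*(-14)) = 2018*(49 + 112)/27 = (2018/27)*161 = 324898/27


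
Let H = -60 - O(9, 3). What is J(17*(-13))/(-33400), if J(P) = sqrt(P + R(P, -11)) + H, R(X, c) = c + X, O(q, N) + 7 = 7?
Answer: 3/1670 - I*sqrt(453)/33400 ≈ 0.0017964 - 0.00063724*I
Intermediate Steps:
O(q, N) = 0 (O(q, N) = -7 + 7 = 0)
R(X, c) = X + c
H = -60 (H = -60 - 1*0 = -60 + 0 = -60)
J(P) = -60 + sqrt(-11 + 2*P) (J(P) = sqrt(P + (P - 11)) - 60 = sqrt(P + (-11 + P)) - 60 = sqrt(-11 + 2*P) - 60 = -60 + sqrt(-11 + 2*P))
J(17*(-13))/(-33400) = (-60 + sqrt(-11 + 2*(17*(-13))))/(-33400) = (-60 + sqrt(-11 + 2*(-221)))*(-1/33400) = (-60 + sqrt(-11 - 442))*(-1/33400) = (-60 + sqrt(-453))*(-1/33400) = (-60 + I*sqrt(453))*(-1/33400) = 3/1670 - I*sqrt(453)/33400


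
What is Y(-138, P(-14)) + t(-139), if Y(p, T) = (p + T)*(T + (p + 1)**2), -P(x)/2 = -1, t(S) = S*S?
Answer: -2533535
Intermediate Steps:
t(S) = S**2
P(x) = 2 (P(x) = -2*(-1) = 2)
Y(p, T) = (T + p)*(T + (1 + p)**2)
Y(-138, P(-14)) + t(-139) = (2**2 + 2*(-138) + 2*(1 - 138)**2 - 138*(1 - 138)**2) + (-139)**2 = (4 - 276 + 2*(-137)**2 - 138*(-137)**2) + 19321 = (4 - 276 + 2*18769 - 138*18769) + 19321 = (4 - 276 + 37538 - 2590122) + 19321 = -2552856 + 19321 = -2533535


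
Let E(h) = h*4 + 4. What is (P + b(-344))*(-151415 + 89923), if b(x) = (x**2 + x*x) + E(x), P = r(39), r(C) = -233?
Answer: -14454739964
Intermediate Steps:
E(h) = 4 + 4*h (E(h) = 4*h + 4 = 4 + 4*h)
P = -233
b(x) = 4 + 2*x**2 + 4*x (b(x) = (x**2 + x*x) + (4 + 4*x) = (x**2 + x**2) + (4 + 4*x) = 2*x**2 + (4 + 4*x) = 4 + 2*x**2 + 4*x)
(P + b(-344))*(-151415 + 89923) = (-233 + (4 + 2*(-344)**2 + 4*(-344)))*(-151415 + 89923) = (-233 + (4 + 2*118336 - 1376))*(-61492) = (-233 + (4 + 236672 - 1376))*(-61492) = (-233 + 235300)*(-61492) = 235067*(-61492) = -14454739964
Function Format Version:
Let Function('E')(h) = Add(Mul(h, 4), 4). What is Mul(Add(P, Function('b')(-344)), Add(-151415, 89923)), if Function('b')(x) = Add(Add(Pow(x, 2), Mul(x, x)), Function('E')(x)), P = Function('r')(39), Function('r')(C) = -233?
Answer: -14454739964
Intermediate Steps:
Function('E')(h) = Add(4, Mul(4, h)) (Function('E')(h) = Add(Mul(4, h), 4) = Add(4, Mul(4, h)))
P = -233
Function('b')(x) = Add(4, Mul(2, Pow(x, 2)), Mul(4, x)) (Function('b')(x) = Add(Add(Pow(x, 2), Mul(x, x)), Add(4, Mul(4, x))) = Add(Add(Pow(x, 2), Pow(x, 2)), Add(4, Mul(4, x))) = Add(Mul(2, Pow(x, 2)), Add(4, Mul(4, x))) = Add(4, Mul(2, Pow(x, 2)), Mul(4, x)))
Mul(Add(P, Function('b')(-344)), Add(-151415, 89923)) = Mul(Add(-233, Add(4, Mul(2, Pow(-344, 2)), Mul(4, -344))), Add(-151415, 89923)) = Mul(Add(-233, Add(4, Mul(2, 118336), -1376)), -61492) = Mul(Add(-233, Add(4, 236672, -1376)), -61492) = Mul(Add(-233, 235300), -61492) = Mul(235067, -61492) = -14454739964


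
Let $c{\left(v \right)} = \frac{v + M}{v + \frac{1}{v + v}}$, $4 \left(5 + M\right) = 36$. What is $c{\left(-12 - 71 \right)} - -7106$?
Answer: $\frac{97926688}{13779} \approx 7107.0$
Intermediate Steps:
$M = 4$ ($M = -5 + \frac{1}{4} \cdot 36 = -5 + 9 = 4$)
$c{\left(v \right)} = \frac{4 + v}{v + \frac{1}{2 v}}$ ($c{\left(v \right)} = \frac{v + 4}{v + \frac{1}{v + v}} = \frac{4 + v}{v + \frac{1}{2 v}}$)
$c{\left(-12 - 71 \right)} - -7106 = \frac{2 \left(-12 - 71\right) \left(4 - 83\right)}{1 + 2 \left(-12 - 71\right)^{2}} - -7106 = 2 \left(-83\right) \frac{1}{1 + 2 \left(-83\right)^{2}} \left(4 - 83\right) + 7106 = 2 \left(-83\right) \frac{1}{1 + 2 \cdot 6889} \left(-79\right) + 7106 = 2 \left(-83\right) \frac{1}{1 + 13778} \left(-79\right) + 7106 = 2 \left(-83\right) \frac{1}{13779} \left(-79\right) + 7106 = \frac{13114}{13779} + 7106 = \frac{97926688}{13779}$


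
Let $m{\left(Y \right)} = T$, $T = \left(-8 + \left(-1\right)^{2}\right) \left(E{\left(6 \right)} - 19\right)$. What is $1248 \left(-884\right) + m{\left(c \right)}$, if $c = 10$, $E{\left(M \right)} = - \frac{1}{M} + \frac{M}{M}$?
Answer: $- \frac{6618629}{6} \approx -1.1031 \cdot 10^{6}$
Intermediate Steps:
$E{\left(M \right)} = 1 - \frac{1}{M}$ ($E{\left(M \right)} = - \frac{1}{M} + 1 = 1 - \frac{1}{M}$)
$T = \frac{763}{6}$ ($T = \left(-8 + \left(-1\right)^{2}\right) \left(\frac{-1 + 6}{6} - 19\right) = \left(-8 + 1\right) \left(\frac{1}{6} \cdot 5 - 19\right) = - 7 \left(\frac{5}{6} - 19\right) = \left(-7\right) \left(- \frac{109}{6}\right) = \frac{763}{6} \approx 127.17$)
$m{\left(Y \right)} = \frac{763}{6}$
$1248 \left(-884\right) + m{\left(c \right)} = 1248 \left(-884\right) + \frac{763}{6} = -1103232 + \frac{763}{6} = - \frac{6618629}{6}$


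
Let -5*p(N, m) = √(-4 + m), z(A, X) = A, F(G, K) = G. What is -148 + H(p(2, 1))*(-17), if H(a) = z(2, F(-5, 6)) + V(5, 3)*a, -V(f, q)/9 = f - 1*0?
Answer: -182 - 153*I*√3 ≈ -182.0 - 265.0*I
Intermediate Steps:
V(f, q) = -9*f (V(f, q) = -9*(f - 1*0) = -9*(f + 0) = -9*f)
p(N, m) = -√(-4 + m)/5
H(a) = 2 - 45*a (H(a) = 2 + (-9*5)*a = 2 - 45*a)
-148 + H(p(2, 1))*(-17) = -148 + (2 - (-9)*√(-4 + 1))*(-17) = -148 + (2 - (-9)*√(-3))*(-17) = -148 + (2 - (-9)*I*√3)*(-17) = -148 + (2 + 9*I*√3)*(-17) = -148 + (-34 - 153*I*√3) = -182 - 153*I*√3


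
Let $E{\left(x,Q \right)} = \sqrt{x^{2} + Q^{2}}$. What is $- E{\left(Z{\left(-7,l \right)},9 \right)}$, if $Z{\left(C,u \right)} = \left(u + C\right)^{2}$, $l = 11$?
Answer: $- \sqrt{337} \approx -18.358$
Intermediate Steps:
$Z{\left(C,u \right)} = \left(C + u\right)^{2}$
$E{\left(x,Q \right)} = \sqrt{Q^{2} + x^{2}}$
$- E{\left(Z{\left(-7,l \right)},9 \right)} = - \sqrt{9^{2} + \left(\left(-7 + 11\right)^{2}\right)^{2}} = - \sqrt{81 + \left(4^{2}\right)^{2}} = - \sqrt{81 + 16^{2}} = - \sqrt{81 + 256} = - \sqrt{337}$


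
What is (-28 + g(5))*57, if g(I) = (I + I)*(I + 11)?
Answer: 7524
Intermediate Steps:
g(I) = 2*I*(11 + I) (g(I) = (2*I)*(11 + I) = 2*I*(11 + I))
(-28 + g(5))*57 = (-28 + 2*5*(11 + 5))*57 = (-28 + 2*5*16)*57 = (-28 + 160)*57 = 132*57 = 7524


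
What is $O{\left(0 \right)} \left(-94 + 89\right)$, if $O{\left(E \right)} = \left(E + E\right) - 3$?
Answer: $15$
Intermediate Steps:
$O{\left(E \right)} = -3 + 2 E$ ($O{\left(E \right)} = 2 E - 3 = -3 + 2 E$)
$O{\left(0 \right)} \left(-94 + 89\right) = \left(-3 + 2 \cdot 0\right) \left(-94 + 89\right) = \left(-3 + 0\right) \left(-5\right) = \left(-3\right) \left(-5\right) = 15$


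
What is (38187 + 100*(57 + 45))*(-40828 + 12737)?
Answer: -1359239217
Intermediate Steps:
(38187 + 100*(57 + 45))*(-40828 + 12737) = (38187 + 100*102)*(-28091) = (38187 + 10200)*(-28091) = 48387*(-28091) = -1359239217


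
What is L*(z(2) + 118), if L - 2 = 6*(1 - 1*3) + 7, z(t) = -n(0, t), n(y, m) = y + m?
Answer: -348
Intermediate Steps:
n(y, m) = m + y
z(t) = -t (z(t) = -(t + 0) = -t)
L = -3 (L = 2 + (6*(1 - 1*3) + 7) = 2 + (6*(1 - 3) + 7) = 2 + (6*(-2) + 7) = 2 + (-12 + 7) = 2 - 5 = -3)
L*(z(2) + 118) = -3*(-1*2 + 118) = -3*(-2 + 118) = -3*116 = -348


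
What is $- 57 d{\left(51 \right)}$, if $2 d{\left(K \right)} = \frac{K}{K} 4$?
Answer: $-114$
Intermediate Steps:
$d{\left(K \right)} = 2$ ($d{\left(K \right)} = \frac{\frac{K}{K} 4}{2} = \frac{1 \cdot 4}{2} = \frac{1}{2} \cdot 4 = 2$)
$- 57 d{\left(51 \right)} = \left(-57\right) 2 = -114$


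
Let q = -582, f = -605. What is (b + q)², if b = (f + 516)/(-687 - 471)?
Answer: 454096733689/1340964 ≈ 3.3863e+5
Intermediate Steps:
b = 89/1158 (b = (-605 + 516)/(-687 - 471) = -89/(-1158) = -89*(-1/1158) = 89/1158 ≈ 0.076857)
(b + q)² = (89/1158 - 582)² = (-673867/1158)² = 454096733689/1340964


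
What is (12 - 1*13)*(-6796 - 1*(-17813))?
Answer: -11017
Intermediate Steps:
(12 - 1*13)*(-6796 - 1*(-17813)) = (12 - 13)*(-6796 + 17813) = -1*11017 = -11017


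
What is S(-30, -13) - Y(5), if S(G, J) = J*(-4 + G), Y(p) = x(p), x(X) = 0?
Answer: 442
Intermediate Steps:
Y(p) = 0
S(-30, -13) - Y(5) = -13*(-4 - 30) - 1*0 = -13*(-34) + 0 = 442 + 0 = 442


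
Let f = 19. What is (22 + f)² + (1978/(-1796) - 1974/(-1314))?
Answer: 330667673/196662 ≈ 1681.4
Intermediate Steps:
(22 + f)² + (1978/(-1796) - 1974/(-1314)) = (22 + 19)² + (1978/(-1796) - 1974/(-1314)) = 41² + (1978*(-1/1796) - 1974*(-1/1314)) = 1681 + (-989/898 + 329/219) = 1681 + 78851/196662 = 330667673/196662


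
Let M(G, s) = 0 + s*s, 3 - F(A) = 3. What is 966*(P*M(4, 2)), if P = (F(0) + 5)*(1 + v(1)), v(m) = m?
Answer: 38640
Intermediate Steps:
F(A) = 0 (F(A) = 3 - 1*3 = 3 - 3 = 0)
M(G, s) = s² (M(G, s) = 0 + s² = s²)
P = 10 (P = (0 + 5)*(1 + 1) = 5*2 = 10)
966*(P*M(4, 2)) = 966*(10*2²) = 966*(10*4) = 966*40 = 38640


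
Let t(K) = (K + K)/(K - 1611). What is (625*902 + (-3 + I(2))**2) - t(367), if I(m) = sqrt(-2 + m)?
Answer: 350658465/622 ≈ 5.6376e+5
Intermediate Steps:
t(K) = 2*K/(-1611 + K) (t(K) = (2*K)/(-1611 + K) = 2*K/(-1611 + K))
(625*902 + (-3 + I(2))**2) - t(367) = (625*902 + (-3 + sqrt(-2 + 2))**2) - 2*367/(-1611 + 367) = (563750 + (-3 + sqrt(0))**2) - 2*367/(-1244) = (563750 + (-3 + 0)**2) - 2*367*(-1)/1244 = (563750 + (-3)**2) - 1*(-367/622) = (563750 + 9) + 367/622 = 563759 + 367/622 = 350658465/622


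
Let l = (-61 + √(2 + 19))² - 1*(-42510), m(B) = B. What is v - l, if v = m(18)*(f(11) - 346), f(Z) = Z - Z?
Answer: -52480 + 122*√21 ≈ -51921.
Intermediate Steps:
f(Z) = 0
l = 42510 + (-61 + √21)² (l = (-61 + √21)² + 42510 = 42510 + (-61 + √21)² ≈ 45693.)
v = -6228 (v = 18*(0 - 346) = 18*(-346) = -6228)
v - l = -6228 - (46252 - 122*√21) = -6228 + (-46252 + 122*√21) = -52480 + 122*√21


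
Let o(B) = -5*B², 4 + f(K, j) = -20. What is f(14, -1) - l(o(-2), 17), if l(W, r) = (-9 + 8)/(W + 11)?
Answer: -217/9 ≈ -24.111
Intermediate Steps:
f(K, j) = -24 (f(K, j) = -4 - 20 = -24)
l(W, r) = -1/(11 + W)
f(14, -1) - l(o(-2), 17) = -24 - (-1)/(11 - 5*(-2)²) = -24 - (-1)/(11 - 5*4) = -24 - (-1)/(11 - 20) = -24 - (-1)/(-9) = -24 - (-1)*(-1)/9 = -24 - 1*⅑ = -24 - ⅑ = -217/9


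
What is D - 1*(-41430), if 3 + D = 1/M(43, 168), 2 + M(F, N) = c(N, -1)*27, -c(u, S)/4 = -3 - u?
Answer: 764990983/18466 ≈ 41427.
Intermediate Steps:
c(u, S) = 12 + 4*u (c(u, S) = -4*(-3 - u) = 12 + 4*u)
M(F, N) = 322 + 108*N (M(F, N) = -2 + (12 + 4*N)*27 = -2 + (324 + 108*N) = 322 + 108*N)
D = -55397/18466 (D = -3 + 1/(322 + 108*168) = -3 + 1/(322 + 18144) = -3 + 1/18466 = -55397/18466 ≈ -2.9999)
D - 1*(-41430) = -55397/18466 - 1*(-41430) = -55397/18466 + 41430 = 764990983/18466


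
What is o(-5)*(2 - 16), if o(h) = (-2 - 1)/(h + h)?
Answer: -21/5 ≈ -4.2000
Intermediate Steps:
o(h) = -3/(2*h) (o(h) = -3*1/(2*h) = -3/(2*h))
o(-5)*(2 - 16) = (-3/2/(-5))*(2 - 16) = -3/2*(-⅕)*(-14) = (3/10)*(-14) = -21/5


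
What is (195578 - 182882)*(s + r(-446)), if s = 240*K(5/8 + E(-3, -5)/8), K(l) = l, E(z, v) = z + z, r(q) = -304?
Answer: -4240464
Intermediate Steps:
E(z, v) = 2*z
s = -30 (s = 240*(5/8 + (2*(-3))/8) = 240*(5*(⅛) - 6*⅛) = 240*(5/8 - ¾) = 240*(-⅛) = -30)
(195578 - 182882)*(s + r(-446)) = (195578 - 182882)*(-30 - 304) = 12696*(-334) = -4240464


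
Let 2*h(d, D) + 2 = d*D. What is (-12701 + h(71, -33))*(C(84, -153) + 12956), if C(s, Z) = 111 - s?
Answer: -360239301/2 ≈ -1.8012e+8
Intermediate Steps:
h(d, D) = -1 + D*d/2 (h(d, D) = -1 + (d*D)/2 = -1 + (D*d)/2 = -1 + D*d/2)
(-12701 + h(71, -33))*(C(84, -153) + 12956) = (-12701 + (-1 + (1/2)*(-33)*71))*((111 - 1*84) + 12956) = (-12701 + (-1 - 2343/2))*((111 - 84) + 12956) = (-12701 - 2345/2)*(27 + 12956) = -27747/2*12983 = -360239301/2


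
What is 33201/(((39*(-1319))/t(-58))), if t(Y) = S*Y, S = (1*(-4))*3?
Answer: -7702632/17147 ≈ -449.21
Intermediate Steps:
S = -12 (S = -4*3 = -12)
t(Y) = -12*Y
33201/(((39*(-1319))/t(-58))) = 33201/(((39*(-1319))/((-12*(-58))))) = 33201/((-51441/696)) = 33201/((-51441*1/696)) = 33201/(-17147/232) = 33201*(-232/17147) = -7702632/17147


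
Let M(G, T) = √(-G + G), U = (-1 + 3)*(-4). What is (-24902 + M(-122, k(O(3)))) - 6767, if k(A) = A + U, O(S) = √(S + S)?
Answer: -31669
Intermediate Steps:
U = -8 (U = 2*(-4) = -8)
O(S) = √2*√S (O(S) = √(2*S) = √2*√S)
k(A) = -8 + A (k(A) = A - 8 = -8 + A)
M(G, T) = 0 (M(G, T) = √0 = 0)
(-24902 + M(-122, k(O(3)))) - 6767 = (-24902 + 0) - 6767 = -24902 - 6767 = -31669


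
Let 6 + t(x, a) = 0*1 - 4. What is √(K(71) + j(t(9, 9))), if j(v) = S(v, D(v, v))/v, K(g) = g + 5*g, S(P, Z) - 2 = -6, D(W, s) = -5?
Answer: 2*√2665/5 ≈ 20.649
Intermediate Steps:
S(P, Z) = -4 (S(P, Z) = 2 - 6 = -4)
t(x, a) = -10 (t(x, a) = -6 + (0*1 - 4) = -6 + (0 - 4) = -6 - 4 = -10)
K(g) = 6*g
j(v) = -4/v
√(K(71) + j(t(9, 9))) = √(6*71 - 4/(-10)) = √(426 - 4*(-⅒)) = √(426 + ⅖) = √(2132/5) = 2*√2665/5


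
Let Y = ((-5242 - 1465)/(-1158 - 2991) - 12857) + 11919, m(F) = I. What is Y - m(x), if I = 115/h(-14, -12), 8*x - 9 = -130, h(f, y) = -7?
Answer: -26718250/29043 ≈ -919.96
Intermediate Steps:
x = -121/8 (x = 9/8 + (⅛)*(-130) = 9/8 - 65/4 = -121/8 ≈ -15.125)
I = -115/7 (I = 115/(-7) = 115*(-⅐) = -115/7 ≈ -16.429)
m(F) = -115/7
Y = -3885055/4149 (Y = (-6707/(-4149) - 12857) + 11919 = (-6707*(-1/4149) - 12857) + 11919 = (6707/4149 - 12857) + 11919 = -53336986/4149 + 11919 = -3885055/4149 ≈ -936.38)
Y - m(x) = -3885055/4149 - 1*(-115/7) = -3885055/4149 + 115/7 = -26718250/29043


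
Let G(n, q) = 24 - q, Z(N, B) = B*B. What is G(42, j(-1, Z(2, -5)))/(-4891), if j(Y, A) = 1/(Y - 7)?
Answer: -193/39128 ≈ -0.0049325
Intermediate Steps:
Z(N, B) = B²
j(Y, A) = 1/(-7 + Y)
G(42, j(-1, Z(2, -5)))/(-4891) = (24 - 1/(-7 - 1))/(-4891) = (24 - 1/(-8))*(-1/4891) = (24 - 1*(-⅛))*(-1/4891) = (24 + ⅛)*(-1/4891) = (193/8)*(-1/4891) = -193/39128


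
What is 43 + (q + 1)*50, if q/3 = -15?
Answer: -2157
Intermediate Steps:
q = -45 (q = 3*(-15) = -45)
43 + (q + 1)*50 = 43 + (-45 + 1)*50 = 43 - 44*50 = 43 - 2200 = -2157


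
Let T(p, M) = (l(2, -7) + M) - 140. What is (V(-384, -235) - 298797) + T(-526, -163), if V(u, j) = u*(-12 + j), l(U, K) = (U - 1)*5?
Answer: -204247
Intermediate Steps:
l(U, K) = -5 + 5*U (l(U, K) = (-1 + U)*5 = -5 + 5*U)
T(p, M) = -135 + M (T(p, M) = ((-5 + 5*2) + M) - 140 = ((-5 + 10) + M) - 140 = (5 + M) - 140 = -135 + M)
(V(-384, -235) - 298797) + T(-526, -163) = (-384*(-12 - 235) - 298797) + (-135 - 163) = (-384*(-247) - 298797) - 298 = (94848 - 298797) - 298 = -203949 - 298 = -204247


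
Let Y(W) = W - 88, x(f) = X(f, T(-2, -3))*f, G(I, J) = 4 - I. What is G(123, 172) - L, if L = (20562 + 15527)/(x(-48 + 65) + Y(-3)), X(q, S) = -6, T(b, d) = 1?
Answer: 13122/193 ≈ 67.990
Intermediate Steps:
x(f) = -6*f
Y(W) = -88 + W
L = -36089/193 (L = (20562 + 15527)/(-6*(-48 + 65) + (-88 - 3)) = 36089/(-6*17 - 91) = 36089/(-102 - 91) = 36089/(-193) = 36089*(-1/193) = -36089/193 ≈ -186.99)
G(123, 172) - L = (4 - 1*123) - 1*(-36089/193) = (4 - 123) + 36089/193 = -119 + 36089/193 = 13122/193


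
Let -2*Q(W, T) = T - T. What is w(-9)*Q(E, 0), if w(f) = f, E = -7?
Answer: 0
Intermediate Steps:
Q(W, T) = 0 (Q(W, T) = -(T - T)/2 = -½*0 = 0)
w(-9)*Q(E, 0) = -9*0 = 0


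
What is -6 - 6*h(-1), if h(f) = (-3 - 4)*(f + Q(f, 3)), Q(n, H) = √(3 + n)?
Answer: -48 + 42*√2 ≈ 11.397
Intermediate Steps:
h(f) = -7*f - 7*√(3 + f) (h(f) = (-3 - 4)*(f + √(3 + f)) = -7*(f + √(3 + f)) = -7*f - 7*√(3 + f))
-6 - 6*h(-1) = -6 - 6*(-7*(-1) - 7*√(3 - 1)) = -6 - 6*(7 - 7*√2) = -6 + (-42 + 42*√2) = -48 + 42*√2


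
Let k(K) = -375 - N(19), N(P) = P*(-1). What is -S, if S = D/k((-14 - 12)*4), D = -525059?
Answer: -525059/356 ≈ -1474.9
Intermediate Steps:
N(P) = -P
k(K) = -356 (k(K) = -375 - (-1)*19 = -375 - 1*(-19) = -375 + 19 = -356)
S = 525059/356 (S = -525059/(-356) = -525059*(-1/356) = 525059/356 ≈ 1474.9)
-S = -1*525059/356 = -525059/356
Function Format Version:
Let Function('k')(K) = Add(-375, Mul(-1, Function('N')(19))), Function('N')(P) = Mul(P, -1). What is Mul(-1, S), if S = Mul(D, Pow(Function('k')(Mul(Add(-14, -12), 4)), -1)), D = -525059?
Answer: Rational(-525059, 356) ≈ -1474.9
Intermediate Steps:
Function('N')(P) = Mul(-1, P)
Function('k')(K) = -356 (Function('k')(K) = Add(-375, Mul(-1, Mul(-1, 19))) = Add(-375, Mul(-1, -19)) = Add(-375, 19) = -356)
S = Rational(525059, 356) (S = Mul(-525059, Pow(-356, -1)) = Mul(-525059, Rational(-1, 356)) = Rational(525059, 356) ≈ 1474.9)
Mul(-1, S) = Mul(-1, Rational(525059, 356)) = Rational(-525059, 356)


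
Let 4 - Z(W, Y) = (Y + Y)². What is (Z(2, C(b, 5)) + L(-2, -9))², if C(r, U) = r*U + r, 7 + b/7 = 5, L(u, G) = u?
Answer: 796481284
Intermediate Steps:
b = -14 (b = -49 + 7*5 = -49 + 35 = -14)
C(r, U) = r + U*r (C(r, U) = U*r + r = r + U*r)
Z(W, Y) = 4 - 4*Y² (Z(W, Y) = 4 - (Y + Y)² = 4 - (2*Y)² = 4 - 4*Y²)
(Z(2, C(b, 5)) + L(-2, -9))² = ((4 - 4*196*(1 + 5)²) - 2)² = ((4 - 4*(-14*6)²) - 2)² = ((4 - 4*(-84)²) - 2)² = ((4 - 4*7056) - 2)² = ((4 - 28224) - 2)² = (-28220 - 2)² = (-28222)² = 796481284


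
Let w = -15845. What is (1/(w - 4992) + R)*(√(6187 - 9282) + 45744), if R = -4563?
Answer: -4349304388608/20837 - 95079232*I*√3095/20837 ≈ -2.0873e+8 - 2.5385e+5*I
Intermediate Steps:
(1/(w - 4992) + R)*(√(6187 - 9282) + 45744) = (1/(-15845 - 4992) - 4563)*(√(6187 - 9282) + 45744) = (1/(-20837) - 4563)*(√(-3095) + 45744) = (-1/20837 - 4563)*(I*√3095 + 45744) = -95079232*(45744 + I*√3095)/20837 = -4349304388608/20837 - 95079232*I*√3095/20837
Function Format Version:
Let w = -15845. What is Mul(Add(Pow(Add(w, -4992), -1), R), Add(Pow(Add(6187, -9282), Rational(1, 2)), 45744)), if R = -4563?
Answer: Add(Rational(-4349304388608, 20837), Mul(Rational(-95079232, 20837), I, Pow(3095, Rational(1, 2)))) ≈ Add(-2.0873e+8, Mul(-2.5385e+5, I))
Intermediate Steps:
Mul(Add(Pow(Add(w, -4992), -1), R), Add(Pow(Add(6187, -9282), Rational(1, 2)), 45744)) = Mul(Add(Pow(Add(-15845, -4992), -1), -4563), Add(Pow(Add(6187, -9282), Rational(1, 2)), 45744)) = Mul(Add(Pow(-20837, -1), -4563), Add(Pow(-3095, Rational(1, 2)), 45744)) = Mul(Add(Rational(-1, 20837), -4563), Add(Mul(I, Pow(3095, Rational(1, 2))), 45744)) = Mul(Rational(-95079232, 20837), Add(45744, Mul(I, Pow(3095, Rational(1, 2))))) = Add(Rational(-4349304388608, 20837), Mul(Rational(-95079232, 20837), I, Pow(3095, Rational(1, 2))))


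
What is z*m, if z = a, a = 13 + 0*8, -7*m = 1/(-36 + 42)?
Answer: -13/42 ≈ -0.30952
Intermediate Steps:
m = -1/42 (m = -1/(7*(-36 + 42)) = -1/7/6 = -1/7*1/6 = -1/42 ≈ -0.023810)
a = 13 (a = 13 + 0 = 13)
z = 13
z*m = 13*(-1/42) = -13/42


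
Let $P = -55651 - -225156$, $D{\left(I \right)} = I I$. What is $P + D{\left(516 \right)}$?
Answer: $435761$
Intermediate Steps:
$D{\left(I \right)} = I^{2}$
$P = 169505$ ($P = -55651 + 225156 = 169505$)
$P + D{\left(516 \right)} = 169505 + 516^{2} = 169505 + 266256 = 435761$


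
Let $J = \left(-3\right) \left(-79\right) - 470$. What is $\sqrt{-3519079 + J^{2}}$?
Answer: $7 i \sqrt{70710} \approx 1861.4 i$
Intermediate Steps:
$J = -233$ ($J = 237 - 470 = -233$)
$\sqrt{-3519079 + J^{2}} = \sqrt{-3519079 + \left(-233\right)^{2}} = \sqrt{-3519079 + 54289} = \sqrt{-3464790} = 7 i \sqrt{70710}$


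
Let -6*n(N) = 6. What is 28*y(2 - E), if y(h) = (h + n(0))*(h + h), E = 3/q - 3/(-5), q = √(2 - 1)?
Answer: 5824/25 ≈ 232.96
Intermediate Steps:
q = 1 (q = √1 = 1)
n(N) = -1 (n(N) = -⅙*6 = -1)
E = 18/5 (E = 3/1 - 3/(-5) = 3*1 - 3*(-⅕) = 3 + ⅗ = 18/5 ≈ 3.6000)
y(h) = 2*h*(-1 + h) (y(h) = (h - 1)*(h + h) = (-1 + h)*(2*h) = 2*h*(-1 + h))
28*y(2 - E) = 28*(2*(2 - 1*18/5)*(-1 + (2 - 1*18/5))) = 28*(2*(2 - 18/5)*(-1 + (2 - 18/5))) = 28*(2*(-8/5)*(-1 - 8/5)) = 28*(2*(-8/5)*(-13/5)) = 28*(208/25) = 5824/25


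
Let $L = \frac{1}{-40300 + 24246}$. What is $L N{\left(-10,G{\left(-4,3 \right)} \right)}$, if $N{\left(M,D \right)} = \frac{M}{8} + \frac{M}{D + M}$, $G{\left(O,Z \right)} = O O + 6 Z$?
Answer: $\frac{5}{48162} \approx 0.00010382$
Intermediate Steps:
$G{\left(O,Z \right)} = O^{2} + 6 Z$
$N{\left(M,D \right)} = \frac{M}{8} + \frac{M}{D + M}$ ($N{\left(M,D \right)} = M \frac{1}{8} + \frac{M}{D + M} = \frac{M}{8} + \frac{M}{D + M}$)
$L = - \frac{1}{16054}$ ($L = \frac{1}{-16054} = - \frac{1}{16054} \approx -6.229 \cdot 10^{-5}$)
$L N{\left(-10,G{\left(-4,3 \right)} \right)} = - \frac{\frac{1}{8} \left(-10\right) \frac{1}{\left(\left(-4\right)^{2} + 6 \cdot 3\right) - 10} \left(8 + \left(\left(-4\right)^{2} + 6 \cdot 3\right) - 10\right)}{16054} = - \frac{\frac{1}{8} \left(-10\right) \frac{1}{\left(16 + 18\right) - 10} \left(8 + \left(16 + 18\right) - 10\right)}{16054} = - \frac{\frac{1}{8} \left(-10\right) \frac{1}{34 - 10} \left(8 + 34 - 10\right)}{16054} = - \frac{\frac{1}{8} \left(-10\right) \frac{1}{24} \cdot 32}{16054} = \left(- \frac{1}{16054}\right) \left(- \frac{5}{3}\right) = \frac{5}{48162}$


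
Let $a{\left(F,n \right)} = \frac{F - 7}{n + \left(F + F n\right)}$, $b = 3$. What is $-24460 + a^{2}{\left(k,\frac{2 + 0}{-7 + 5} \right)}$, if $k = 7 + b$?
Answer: $-24451$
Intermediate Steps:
$k = 10$ ($k = 7 + 3 = 10$)
$a{\left(F,n \right)} = \frac{-7 + F}{F + n + F n}$
$-24460 + a^{2}{\left(k,\frac{2 + 0}{-7 + 5} \right)} = -24460 + \left(\frac{-7 + 10}{10 + \frac{2 + 0}{-7 + 5} + 10 \frac{2 + 0}{-7 + 5}}\right)^{2} = -24460 + \left(\frac{1}{10 + \frac{2}{-2} + 10 \frac{2}{-2}} \cdot 3\right)^{2} = -24460 + \left(\frac{1}{10 + 2 \left(- \frac{1}{2}\right) + 10 \cdot 2 \left(- \frac{1}{2}\right)} 3\right)^{2} = -24460 + \left(\frac{1}{10 - 1 + 10 \left(-1\right)} 3\right)^{2} = -24460 + \left(\frac{1}{10 - 1 - 10} \cdot 3\right)^{2} = -24460 + \left(\frac{1}{-1} \cdot 3\right)^{2} = -24460 + \left(\left(-1\right) 3\right)^{2} = -24460 + \left(-3\right)^{2} = -24460 + 9 = -24451$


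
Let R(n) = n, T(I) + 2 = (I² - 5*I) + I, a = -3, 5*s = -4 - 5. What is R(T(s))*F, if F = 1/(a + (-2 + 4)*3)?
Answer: 211/75 ≈ 2.8133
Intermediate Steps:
s = -9/5 (s = (-4 - 5)/5 = (⅕)*(-9) = -9/5 ≈ -1.8000)
T(I) = -2 + I² - 4*I (T(I) = -2 + ((I² - 5*I) + I) = -2 + (I² - 4*I) = -2 + I² - 4*I)
F = ⅓ (F = 1/(-3 + (-2 + 4)*3) = 1/(-3 + 2*3) = 1/(-3 + 6) = 1/3 = ⅓ ≈ 0.33333)
R(T(s))*F = (-2 + (-9/5)² - 4*(-9/5))*(⅓) = (-2 + 81/25 + 36/5)*(⅓) = (211/25)*(⅓) = 211/75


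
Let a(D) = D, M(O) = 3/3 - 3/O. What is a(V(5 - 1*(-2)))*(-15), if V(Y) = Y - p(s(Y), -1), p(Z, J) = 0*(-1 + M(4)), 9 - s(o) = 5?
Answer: -105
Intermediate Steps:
M(O) = 1 - 3/O (M(O) = 3*(1/3) - 3/O = 1 - 3/O)
s(o) = 4 (s(o) = 9 - 1*5 = 9 - 5 = 4)
p(Z, J) = 0 (p(Z, J) = 0*(-1 + (-3 + 4)/4) = 0*(-1 + (1/4)*1) = 0*(-1 + 1/4) = 0*(-3/4) = 0)
V(Y) = Y (V(Y) = Y - 1*0 = Y + 0 = Y)
a(V(5 - 1*(-2)))*(-15) = (5 - 1*(-2))*(-15) = (5 + 2)*(-15) = 7*(-15) = -105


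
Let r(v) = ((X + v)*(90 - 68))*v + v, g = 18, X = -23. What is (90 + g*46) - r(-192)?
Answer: -907050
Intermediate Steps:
r(v) = v + v*(-506 + 22*v) (r(v) = ((-23 + v)*(90 - 68))*v + v = ((-23 + v)*22)*v + v = (-506 + 22*v)*v + v = v*(-506 + 22*v) + v = v + v*(-506 + 22*v))
(90 + g*46) - r(-192) = (90 + 18*46) - (-192)*(-505 + 22*(-192)) = (90 + 828) - (-192)*(-505 - 4224) = 918 - (-192)*(-4729) = 918 - 1*907968 = 918 - 907968 = -907050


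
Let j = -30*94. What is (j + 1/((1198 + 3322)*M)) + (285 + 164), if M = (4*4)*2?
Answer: -342941439/144640 ≈ -2371.0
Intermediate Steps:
M = 32 (M = 16*2 = 32)
j = -2820
(j + 1/((1198 + 3322)*M)) + (285 + 164) = (-2820 + 1/((1198 + 3322)*32)) + (285 + 164) = (-2820 + (1/32)/4520) + 449 = (-2820 + (1/4520)*(1/32)) + 449 = (-2820 + 1/144640) + 449 = -407884799/144640 + 449 = -342941439/144640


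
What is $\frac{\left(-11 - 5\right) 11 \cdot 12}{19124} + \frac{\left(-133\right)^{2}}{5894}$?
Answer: $\frac{11637011}{4025602} \approx 2.8908$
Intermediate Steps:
$\frac{\left(-11 - 5\right) 11 \cdot 12}{19124} + \frac{\left(-133\right)^{2}}{5894} = \left(-11 - 5\right) 11 \cdot 12 \cdot \frac{1}{19124} + 17689 \cdot \frac{1}{5894} = \left(-16\right) 11 \cdot 12 \cdot \frac{1}{19124} + \frac{2527}{842} = \left(-176\right) 12 \cdot \frac{1}{19124} + \frac{2527}{842} = \left(-2112\right) \frac{1}{19124} + \frac{2527}{842} = - \frac{528}{4781} + \frac{2527}{842} = \frac{11637011}{4025602}$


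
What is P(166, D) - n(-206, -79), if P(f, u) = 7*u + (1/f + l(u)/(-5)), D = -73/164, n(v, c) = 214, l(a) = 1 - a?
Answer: -7398083/34030 ≈ -217.40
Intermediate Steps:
D = -73/164 (D = -73*1/164 = -73/164 ≈ -0.44512)
P(f, u) = -1/5 + 1/f + 36*u/5 (P(f, u) = 7*u + (1/f + (1 - u)/(-5)) = 7*u + (1/f + (1 - u)*(-1/5)) = 7*u + (1/f + (-1/5 + u/5)) = 7*u + (-1/5 + 1/f + u/5) = -1/5 + 1/f + 36*u/5)
P(166, D) - n(-206, -79) = (1/5)*(5 + 166*(-1 + 36*(-73/164)))/166 - 1*214 = (1/5)*(1/166)*(5 + 166*(-1 - 657/41)) - 214 = (1/5)*(1/166)*(5 + 166*(-698/41)) - 214 = (1/5)*(1/166)*(5 - 115868/41) - 214 = (1/5)*(1/166)*(-115663/41) - 214 = -115663/34030 - 214 = -7398083/34030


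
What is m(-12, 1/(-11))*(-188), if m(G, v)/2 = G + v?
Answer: 50008/11 ≈ 4546.2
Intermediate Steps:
m(G, v) = 2*G + 2*v (m(G, v) = 2*(G + v) = 2*G + 2*v)
m(-12, 1/(-11))*(-188) = (2*(-12) + 2/(-11))*(-188) = (-24 + 2*(-1/11))*(-188) = (-24 - 2/11)*(-188) = -266/11*(-188) = 50008/11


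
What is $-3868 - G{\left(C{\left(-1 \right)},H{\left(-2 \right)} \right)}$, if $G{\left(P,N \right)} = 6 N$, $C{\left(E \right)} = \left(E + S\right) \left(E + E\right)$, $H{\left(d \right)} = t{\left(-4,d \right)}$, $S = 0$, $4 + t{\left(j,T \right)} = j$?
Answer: $-3820$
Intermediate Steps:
$t{\left(j,T \right)} = -4 + j$
$H{\left(d \right)} = -8$ ($H{\left(d \right)} = -4 - 4 = -8$)
$C{\left(E \right)} = 2 E^{2}$ ($C{\left(E \right)} = \left(E + 0\right) \left(E + E\right) = E 2 E = 2 E^{2}$)
$-3868 - G{\left(C{\left(-1 \right)},H{\left(-2 \right)} \right)} = -3868 - 6 \left(-8\right) = -3868 - -48 = -3868 + 48 = -3820$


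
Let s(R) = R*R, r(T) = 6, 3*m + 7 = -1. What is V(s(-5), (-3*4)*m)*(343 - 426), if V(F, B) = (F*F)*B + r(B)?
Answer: -1660498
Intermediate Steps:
m = -8/3 (m = -7/3 + (⅓)*(-1) = -7/3 - ⅓ = -8/3 ≈ -2.6667)
s(R) = R²
V(F, B) = 6 + B*F² (V(F, B) = (F*F)*B + 6 = F²*B + 6 = B*F² + 6 = 6 + B*F²)
V(s(-5), (-3*4)*m)*(343 - 426) = (6 + (-3*4*(-8/3))*((-5)²)²)*(343 - 426) = (6 - 12*(-8/3)*25²)*(-83) = (6 + 32*625)*(-83) = (6 + 20000)*(-83) = 20006*(-83) = -1660498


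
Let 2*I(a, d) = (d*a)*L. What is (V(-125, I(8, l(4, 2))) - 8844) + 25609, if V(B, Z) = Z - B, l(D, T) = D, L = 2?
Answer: 16922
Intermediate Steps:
I(a, d) = a*d (I(a, d) = ((d*a)*2)/2 = ((a*d)*2)/2 = (2*a*d)/2 = a*d)
(V(-125, I(8, l(4, 2))) - 8844) + 25609 = ((8*4 - 1*(-125)) - 8844) + 25609 = ((32 + 125) - 8844) + 25609 = (157 - 8844) + 25609 = -8687 + 25609 = 16922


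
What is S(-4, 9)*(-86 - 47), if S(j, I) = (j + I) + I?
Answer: -1862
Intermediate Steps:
S(j, I) = j + 2*I (S(j, I) = (I + j) + I = j + 2*I)
S(-4, 9)*(-86 - 47) = (-4 + 2*9)*(-86 - 47) = (-4 + 18)*(-133) = 14*(-133) = -1862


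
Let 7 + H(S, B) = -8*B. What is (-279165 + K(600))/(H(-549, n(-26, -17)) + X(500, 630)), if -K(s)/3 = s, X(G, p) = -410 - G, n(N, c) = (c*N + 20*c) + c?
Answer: 280965/1597 ≈ 175.93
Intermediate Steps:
n(N, c) = 21*c + N*c (n(N, c) = (N*c + 20*c) + c = (20*c + N*c) + c = 21*c + N*c)
H(S, B) = -7 - 8*B
K(s) = -3*s
(-279165 + K(600))/(H(-549, n(-26, -17)) + X(500, 630)) = (-279165 - 3*600)/((-7 - (-136)*(21 - 26)) + (-410 - 1*500)) = (-279165 - 1800)/((-7 - (-136)*(-5)) + (-410 - 500)) = -280965/((-7 - 8*85) - 910) = -280965/((-7 - 680) - 910) = -280965/(-687 - 910) = -280965/(-1597) = -280965*(-1/1597) = 280965/1597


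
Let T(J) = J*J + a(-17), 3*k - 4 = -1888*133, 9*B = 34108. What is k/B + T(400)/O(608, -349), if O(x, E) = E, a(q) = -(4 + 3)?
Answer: -1429985736/2975923 ≈ -480.52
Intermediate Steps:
B = 34108/9 (B = (⅑)*34108 = 34108/9 ≈ 3789.8)
k = -83700 (k = 4/3 + (-1888*133)/3 = 4/3 + (⅓)*(-251104) = 4/3 - 251104/3 = -83700)
a(q) = -7 (a(q) = -1*7 = -7)
T(J) = -7 + J² (T(J) = J*J - 7 = J² - 7 = -7 + J²)
k/B + T(400)/O(608, -349) = -83700/34108/9 + (-7 + 400²)/(-349) = -83700*9/34108 + (-7 + 160000)*(-1/349) = -188325/8527 + 159993*(-1/349) = -188325/8527 - 159993/349 = -1429985736/2975923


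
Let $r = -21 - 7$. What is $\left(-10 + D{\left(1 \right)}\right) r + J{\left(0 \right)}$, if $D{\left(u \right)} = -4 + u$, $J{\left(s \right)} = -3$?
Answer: $361$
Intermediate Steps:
$r = -28$
$\left(-10 + D{\left(1 \right)}\right) r + J{\left(0 \right)} = \left(-10 + \left(-4 + 1\right)\right) \left(-28\right) - 3 = \left(-10 - 3\right) \left(-28\right) - 3 = \left(-13\right) \left(-28\right) - 3 = 364 - 3 = 361$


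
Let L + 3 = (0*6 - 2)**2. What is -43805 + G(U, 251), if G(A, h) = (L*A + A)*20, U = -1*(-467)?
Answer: -25125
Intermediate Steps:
U = 467
L = 1 (L = -3 + (0*6 - 2)**2 = -3 + (0 - 2)**2 = -3 + (-2)**2 = -3 + 4 = 1)
G(A, h) = 40*A (G(A, h) = (1*A + A)*20 = (A + A)*20 = (2*A)*20 = 40*A)
-43805 + G(U, 251) = -43805 + 40*467 = -43805 + 18680 = -25125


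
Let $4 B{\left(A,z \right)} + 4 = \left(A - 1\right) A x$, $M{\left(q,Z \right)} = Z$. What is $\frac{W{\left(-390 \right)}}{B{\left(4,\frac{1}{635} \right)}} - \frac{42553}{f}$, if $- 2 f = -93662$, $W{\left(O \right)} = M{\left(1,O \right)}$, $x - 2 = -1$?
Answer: $- \frac{9174598}{46831} \approx -195.91$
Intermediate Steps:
$x = 1$ ($x = 2 - 1 = 1$)
$W{\left(O \right)} = O$
$f = 46831$ ($f = \left(- \frac{1}{2}\right) \left(-93662\right) = 46831$)
$B{\left(A,z \right)} = -1 + \frac{A \left(-1 + A\right)}{4}$ ($B{\left(A,z \right)} = -1 + \frac{\left(A - 1\right) A 1}{4} = -1 + \frac{\left(-1 + A\right) A 1}{4} = -1 + \frac{A \left(-1 + A\right) 1}{4} = -1 + \frac{A \left(-1 + A\right)}{4}$)
$\frac{W{\left(-390 \right)}}{B{\left(4,\frac{1}{635} \right)}} - \frac{42553}{f} = - \frac{390}{-1 - 1 + \frac{4^{2}}{4}} - \frac{42553}{46831} = - \frac{390}{-1 - 1 + \frac{1}{4} \cdot 16} - \frac{42553}{46831} = - \frac{390}{-1 - 1 + 4} - \frac{42553}{46831} = - \frac{390}{2} - \frac{42553}{46831} = \left(-390\right) \frac{1}{2} - \frac{42553}{46831} = -195 - \frac{42553}{46831} = - \frac{9174598}{46831}$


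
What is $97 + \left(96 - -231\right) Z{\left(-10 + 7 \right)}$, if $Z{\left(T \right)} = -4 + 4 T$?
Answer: $-5135$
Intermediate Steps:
$97 + \left(96 - -231\right) Z{\left(-10 + 7 \right)} = 97 + \left(96 - -231\right) \left(-4 + 4 \left(-10 + 7\right)\right) = 97 + \left(96 + 231\right) \left(-4 + 4 \left(-3\right)\right) = 97 + 327 \left(-4 - 12\right) = 97 + 327 \left(-16\right) = 97 - 5232 = -5135$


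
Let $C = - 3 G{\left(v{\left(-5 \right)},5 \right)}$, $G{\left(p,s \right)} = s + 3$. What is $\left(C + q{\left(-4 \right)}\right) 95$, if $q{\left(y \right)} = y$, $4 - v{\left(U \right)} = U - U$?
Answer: $-2660$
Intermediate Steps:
$v{\left(U \right)} = 4$ ($v{\left(U \right)} = 4 - \left(U - U\right) = 4 - 0 = 4 + 0 = 4$)
$G{\left(p,s \right)} = 3 + s$
$C = -24$ ($C = - 3 \left(3 + 5\right) = \left(-3\right) 8 = -24$)
$\left(C + q{\left(-4 \right)}\right) 95 = \left(-24 - 4\right) 95 = \left(-28\right) 95 = -2660$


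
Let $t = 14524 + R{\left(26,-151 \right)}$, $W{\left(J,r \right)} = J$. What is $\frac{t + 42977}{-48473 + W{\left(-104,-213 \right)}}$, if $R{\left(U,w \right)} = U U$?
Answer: $- \frac{58177}{48577} \approx -1.1976$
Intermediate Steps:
$R{\left(U,w \right)} = U^{2}$
$t = 15200$ ($t = 14524 + 26^{2} = 14524 + 676 = 15200$)
$\frac{t + 42977}{-48473 + W{\left(-104,-213 \right)}} = \frac{15200 + 42977}{-48473 - 104} = \frac{58177}{-48577} = 58177 \left(- \frac{1}{48577}\right) = - \frac{58177}{48577}$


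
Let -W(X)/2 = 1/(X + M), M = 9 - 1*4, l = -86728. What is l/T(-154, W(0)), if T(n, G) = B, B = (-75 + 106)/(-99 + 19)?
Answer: 6938240/31 ≈ 2.2381e+5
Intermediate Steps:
M = 5 (M = 9 - 4 = 5)
W(X) = -2/(5 + X) (W(X) = -2/(X + 5) = -2/(5 + X))
B = -31/80 (B = 31/(-80) = 31*(-1/80) = -31/80 ≈ -0.38750)
T(n, G) = -31/80
l/T(-154, W(0)) = -86728/(-31/80) = -86728*(-80/31) = 6938240/31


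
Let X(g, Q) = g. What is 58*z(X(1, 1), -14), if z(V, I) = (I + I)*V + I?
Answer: -2436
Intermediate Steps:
z(V, I) = I + 2*I*V (z(V, I) = (2*I)*V + I = 2*I*V + I = I + 2*I*V)
58*z(X(1, 1), -14) = 58*(-14*(1 + 2*1)) = 58*(-14*(1 + 2)) = 58*(-14*3) = 58*(-42) = -2436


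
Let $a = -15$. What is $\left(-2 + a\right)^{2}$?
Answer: $289$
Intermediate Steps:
$\left(-2 + a\right)^{2} = \left(-2 - 15\right)^{2} = \left(-17\right)^{2} = 289$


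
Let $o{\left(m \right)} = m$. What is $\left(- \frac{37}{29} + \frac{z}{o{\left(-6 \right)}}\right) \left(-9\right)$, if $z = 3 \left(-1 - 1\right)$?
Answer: $\frac{72}{29} \approx 2.4828$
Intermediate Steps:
$z = -6$ ($z = 3 \left(-2\right) = -6$)
$\left(- \frac{37}{29} + \frac{z}{o{\left(-6 \right)}}\right) \left(-9\right) = \left(- \frac{37}{29} - \frac{6}{-6}\right) \left(-9\right) = \left(\left(-37\right) \frac{1}{29} - -1\right) \left(-9\right) = \left(- \frac{37}{29} + 1\right) \left(-9\right) = \left(- \frac{8}{29}\right) \left(-9\right) = \frac{72}{29}$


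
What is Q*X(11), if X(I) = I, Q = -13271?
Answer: -145981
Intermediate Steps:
Q*X(11) = -13271*11 = -145981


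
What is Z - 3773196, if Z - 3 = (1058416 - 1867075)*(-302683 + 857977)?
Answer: -449047263939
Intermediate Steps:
Z = -449043490743 (Z = 3 + (1058416 - 1867075)*(-302683 + 857977) = 3 - 808659*555294 = 3 - 449043490746 = -449043490743)
Z - 3773196 = -449043490743 - 3773196 = -449047263939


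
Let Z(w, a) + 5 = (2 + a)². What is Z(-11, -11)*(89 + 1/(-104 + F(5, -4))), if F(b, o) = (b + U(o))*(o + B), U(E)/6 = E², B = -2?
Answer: 2401182/355 ≈ 6763.9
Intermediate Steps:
Z(w, a) = -5 + (2 + a)²
U(E) = 6*E²
F(b, o) = (-2 + o)*(b + 6*o²) (F(b, o) = (b + 6*o²)*(o - 2) = (b + 6*o²)*(-2 + o) = (-2 + o)*(b + 6*o²))
Z(-11, -11)*(89 + 1/(-104 + F(5, -4))) = (-5 + (2 - 11)²)*(89 + 1/(-104 + (-12*(-4)² - 2*5 + 6*(-4)³ + 5*(-4)))) = (-5 + (-9)²)*(89 + 1/(-104 + (-12*16 - 10 + 6*(-64) - 20))) = (-5 + 81)*(89 + 1/(-104 + (-192 - 10 - 384 - 20))) = 76*(89 + 1/(-104 - 606)) = 76*(89 + 1/(-710)) = 76*(89 - 1/710) = 76*(63189/710) = 2401182/355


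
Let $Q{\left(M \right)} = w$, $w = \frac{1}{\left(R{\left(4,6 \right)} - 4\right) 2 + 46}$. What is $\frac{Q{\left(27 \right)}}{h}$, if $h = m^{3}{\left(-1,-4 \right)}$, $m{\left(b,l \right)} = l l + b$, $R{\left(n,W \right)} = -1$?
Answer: $\frac{1}{121500} \approx 8.2304 \cdot 10^{-6}$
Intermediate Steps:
$m{\left(b,l \right)} = b + l^{2}$ ($m{\left(b,l \right)} = l^{2} + b = b + l^{2}$)
$h = 3375$ ($h = \left(-1 + \left(-4\right)^{2}\right)^{3} = \left(-1 + 16\right)^{3} = 15^{3} = 3375$)
$w = \frac{1}{36}$ ($w = \frac{1}{\left(-1 - 4\right) 2 + 46} = \frac{1}{\left(-5\right) 2 + 46} = \frac{1}{-10 + 46} = \frac{1}{36} \approx 0.027778$)
$Q{\left(M \right)} = \frac{1}{36}$
$\frac{Q{\left(27 \right)}}{h} = \frac{1}{3375} \cdot \frac{1}{36} = \frac{1}{121500}$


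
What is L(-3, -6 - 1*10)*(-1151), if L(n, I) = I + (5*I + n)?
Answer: 113949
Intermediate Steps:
L(n, I) = n + 6*I (L(n, I) = I + (n + 5*I) = n + 6*I)
L(-3, -6 - 1*10)*(-1151) = (-3 + 6*(-6 - 1*10))*(-1151) = (-3 + 6*(-6 - 10))*(-1151) = (-3 + 6*(-16))*(-1151) = (-3 - 96)*(-1151) = -99*(-1151) = 113949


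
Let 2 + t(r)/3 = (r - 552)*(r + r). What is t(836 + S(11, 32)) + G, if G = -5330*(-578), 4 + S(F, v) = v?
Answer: 4698142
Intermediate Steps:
S(F, v) = -4 + v
t(r) = -6 + 6*r*(-552 + r) (t(r) = -6 + 3*((r - 552)*(r + r)) = -6 + 3*((-552 + r)*(2*r)) = -6 + 3*(2*r*(-552 + r)) = -6 + 6*r*(-552 + r))
G = 3080740
t(836 + S(11, 32)) + G = (-6 - 3312*(836 + (-4 + 32)) + 6*(836 + (-4 + 32))**2) + 3080740 = (-6 - 3312*(836 + 28) + 6*(836 + 28)**2) + 3080740 = (-6 - 3312*864 + 6*864**2) + 3080740 = (-6 - 2861568 + 6*746496) + 3080740 = (-6 - 2861568 + 4478976) + 3080740 = 1617402 + 3080740 = 4698142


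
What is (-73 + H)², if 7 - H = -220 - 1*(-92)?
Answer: 3844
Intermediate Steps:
H = 135 (H = 7 - (-220 - 1*(-92)) = 7 - (-220 + 92) = 7 - 1*(-128) = 7 + 128 = 135)
(-73 + H)² = (-73 + 135)² = 62² = 3844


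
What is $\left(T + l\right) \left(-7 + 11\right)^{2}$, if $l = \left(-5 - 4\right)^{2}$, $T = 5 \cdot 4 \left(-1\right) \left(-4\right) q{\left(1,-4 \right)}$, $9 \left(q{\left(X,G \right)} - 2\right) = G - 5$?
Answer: $2576$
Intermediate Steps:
$q{\left(X,G \right)} = \frac{13}{9} + \frac{G}{9}$ ($q{\left(X,G \right)} = 2 + \frac{G - 5}{9} = 2 + \frac{-5 + G}{9} = 2 + \left(- \frac{5}{9} + \frac{G}{9}\right) = \frac{13}{9} + \frac{G}{9}$)
$T = 80$ ($T = 5 \cdot 4 \left(-1\right) \left(-4\right) \left(\frac{13}{9} + \frac{1}{9} \left(-4\right)\right) = 20 \left(-1\right) \left(-4\right) \left(\frac{13}{9} - \frac{4}{9}\right) = \left(-20\right) \left(-4\right) 1 = 80 \cdot 1 = 80$)
$l = 81$ ($l = \left(-9\right)^{2} = 81$)
$\left(T + l\right) \left(-7 + 11\right)^{2} = \left(80 + 81\right) \left(-7 + 11\right)^{2} = 161 \cdot 4^{2} = 161 \cdot 16 = 2576$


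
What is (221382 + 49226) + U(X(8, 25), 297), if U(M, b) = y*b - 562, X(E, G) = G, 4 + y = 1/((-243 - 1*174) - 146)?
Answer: 151366757/563 ≈ 2.6886e+5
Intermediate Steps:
y = -2253/563 (y = -4 + 1/((-243 - 1*174) - 146) = -4 + 1/((-243 - 174) - 146) = -4 + 1/(-417 - 146) = -4 + 1/(-563) = -4 - 1/563 = -2253/563 ≈ -4.0018)
U(M, b) = -562 - 2253*b/563 (U(M, b) = -2253*b/563 - 562 = -562 - 2253*b/563)
(221382 + 49226) + U(X(8, 25), 297) = (221382 + 49226) + (-562 - 2253/563*297) = 270608 + (-562 - 669141/563) = 270608 - 985547/563 = 151366757/563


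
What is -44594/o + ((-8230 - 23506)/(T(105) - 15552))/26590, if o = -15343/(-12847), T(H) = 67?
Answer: -117944502843985126/3158710589725 ≈ -37339.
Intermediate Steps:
o = 15343/12847 (o = -15343*(-1/12847) = 15343/12847 ≈ 1.1943)
-44594/o + ((-8230 - 23506)/(T(105) - 15552))/26590 = -44594/15343/12847 + ((-8230 - 23506)/(67 - 15552))/26590 = -44594*12847/15343 - 31736/(-15485)*(1/26590) = -572899118/15343 - 31736*(-1/15485)*(1/26590) = -572899118/15343 + (31736/15485)*(1/26590) = -572899118/15343 + 15868/205873075 = -117944502843985126/3158710589725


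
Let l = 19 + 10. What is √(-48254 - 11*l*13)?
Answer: I*√52401 ≈ 228.91*I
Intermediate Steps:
l = 29
√(-48254 - 11*l*13) = √(-48254 - 11*29*13) = √(-48254 - 319*13) = √(-48254 - 4147) = √(-52401) = I*√52401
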